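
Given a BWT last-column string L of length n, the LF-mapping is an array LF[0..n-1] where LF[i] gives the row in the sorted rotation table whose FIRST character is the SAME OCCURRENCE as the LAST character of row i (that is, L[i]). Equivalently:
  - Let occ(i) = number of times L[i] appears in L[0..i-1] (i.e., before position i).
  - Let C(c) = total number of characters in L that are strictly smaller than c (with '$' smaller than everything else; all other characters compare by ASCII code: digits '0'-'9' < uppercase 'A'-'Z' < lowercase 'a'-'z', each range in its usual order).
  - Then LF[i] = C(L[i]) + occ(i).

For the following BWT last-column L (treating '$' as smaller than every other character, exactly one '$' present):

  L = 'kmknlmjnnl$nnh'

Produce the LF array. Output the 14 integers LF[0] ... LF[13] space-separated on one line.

Char counts: '$':1, 'h':1, 'j':1, 'k':2, 'l':2, 'm':2, 'n':5
C (first-col start): C('$')=0, C('h')=1, C('j')=2, C('k')=3, C('l')=5, C('m')=7, C('n')=9
L[0]='k': occ=0, LF[0]=C('k')+0=3+0=3
L[1]='m': occ=0, LF[1]=C('m')+0=7+0=7
L[2]='k': occ=1, LF[2]=C('k')+1=3+1=4
L[3]='n': occ=0, LF[3]=C('n')+0=9+0=9
L[4]='l': occ=0, LF[4]=C('l')+0=5+0=5
L[5]='m': occ=1, LF[5]=C('m')+1=7+1=8
L[6]='j': occ=0, LF[6]=C('j')+0=2+0=2
L[7]='n': occ=1, LF[7]=C('n')+1=9+1=10
L[8]='n': occ=2, LF[8]=C('n')+2=9+2=11
L[9]='l': occ=1, LF[9]=C('l')+1=5+1=6
L[10]='$': occ=0, LF[10]=C('$')+0=0+0=0
L[11]='n': occ=3, LF[11]=C('n')+3=9+3=12
L[12]='n': occ=4, LF[12]=C('n')+4=9+4=13
L[13]='h': occ=0, LF[13]=C('h')+0=1+0=1

Answer: 3 7 4 9 5 8 2 10 11 6 0 12 13 1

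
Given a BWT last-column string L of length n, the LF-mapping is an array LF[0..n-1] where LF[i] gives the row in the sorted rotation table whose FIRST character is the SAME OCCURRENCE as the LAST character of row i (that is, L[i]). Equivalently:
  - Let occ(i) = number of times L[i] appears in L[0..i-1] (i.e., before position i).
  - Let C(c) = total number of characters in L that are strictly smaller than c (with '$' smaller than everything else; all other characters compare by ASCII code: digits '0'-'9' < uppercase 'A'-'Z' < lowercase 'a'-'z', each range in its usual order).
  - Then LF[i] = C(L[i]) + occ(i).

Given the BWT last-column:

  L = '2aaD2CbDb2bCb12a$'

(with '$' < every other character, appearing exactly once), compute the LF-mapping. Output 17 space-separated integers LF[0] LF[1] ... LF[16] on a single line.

Char counts: '$':1, '1':1, '2':4, 'C':2, 'D':2, 'a':3, 'b':4
C (first-col start): C('$')=0, C('1')=1, C('2')=2, C('C')=6, C('D')=8, C('a')=10, C('b')=13
L[0]='2': occ=0, LF[0]=C('2')+0=2+0=2
L[1]='a': occ=0, LF[1]=C('a')+0=10+0=10
L[2]='a': occ=1, LF[2]=C('a')+1=10+1=11
L[3]='D': occ=0, LF[3]=C('D')+0=8+0=8
L[4]='2': occ=1, LF[4]=C('2')+1=2+1=3
L[5]='C': occ=0, LF[5]=C('C')+0=6+0=6
L[6]='b': occ=0, LF[6]=C('b')+0=13+0=13
L[7]='D': occ=1, LF[7]=C('D')+1=8+1=9
L[8]='b': occ=1, LF[8]=C('b')+1=13+1=14
L[9]='2': occ=2, LF[9]=C('2')+2=2+2=4
L[10]='b': occ=2, LF[10]=C('b')+2=13+2=15
L[11]='C': occ=1, LF[11]=C('C')+1=6+1=7
L[12]='b': occ=3, LF[12]=C('b')+3=13+3=16
L[13]='1': occ=0, LF[13]=C('1')+0=1+0=1
L[14]='2': occ=3, LF[14]=C('2')+3=2+3=5
L[15]='a': occ=2, LF[15]=C('a')+2=10+2=12
L[16]='$': occ=0, LF[16]=C('$')+0=0+0=0

Answer: 2 10 11 8 3 6 13 9 14 4 15 7 16 1 5 12 0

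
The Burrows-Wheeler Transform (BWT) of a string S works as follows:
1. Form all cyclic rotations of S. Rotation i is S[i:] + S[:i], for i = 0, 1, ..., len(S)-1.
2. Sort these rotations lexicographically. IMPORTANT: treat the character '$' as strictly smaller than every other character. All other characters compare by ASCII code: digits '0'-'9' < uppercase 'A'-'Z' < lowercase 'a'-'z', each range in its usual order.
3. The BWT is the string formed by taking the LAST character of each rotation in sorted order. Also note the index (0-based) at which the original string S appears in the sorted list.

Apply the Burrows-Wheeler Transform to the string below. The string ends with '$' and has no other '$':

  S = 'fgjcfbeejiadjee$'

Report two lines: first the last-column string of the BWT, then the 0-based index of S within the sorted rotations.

All 16 rotations (rotation i = S[i:]+S[:i]):
  rot[0] = fgjcfbeejiadjee$
  rot[1] = gjcfbeejiadjee$f
  rot[2] = jcfbeejiadjee$fg
  rot[3] = cfbeejiadjee$fgj
  rot[4] = fbeejiadjee$fgjc
  rot[5] = beejiadjee$fgjcf
  rot[6] = eejiadjee$fgjcfb
  rot[7] = ejiadjee$fgjcfbe
  rot[8] = jiadjee$fgjcfbee
  rot[9] = iadjee$fgjcfbeej
  rot[10] = adjee$fgjcfbeeji
  rot[11] = djee$fgjcfbeejia
  rot[12] = jee$fgjcfbeejiad
  rot[13] = ee$fgjcfbeejiadj
  rot[14] = e$fgjcfbeejiadje
  rot[15] = $fgjcfbeejiadjee
Sorted (with $ < everything):
  sorted[0] = $fgjcfbeejiadjee  (last char: 'e')
  sorted[1] = adjee$fgjcfbeeji  (last char: 'i')
  sorted[2] = beejiadjee$fgjcf  (last char: 'f')
  sorted[3] = cfbeejiadjee$fgj  (last char: 'j')
  sorted[4] = djee$fgjcfbeejia  (last char: 'a')
  sorted[5] = e$fgjcfbeejiadje  (last char: 'e')
  sorted[6] = ee$fgjcfbeejiadj  (last char: 'j')
  sorted[7] = eejiadjee$fgjcfb  (last char: 'b')
  sorted[8] = ejiadjee$fgjcfbe  (last char: 'e')
  sorted[9] = fbeejiadjee$fgjc  (last char: 'c')
  sorted[10] = fgjcfbeejiadjee$  (last char: '$')
  sorted[11] = gjcfbeejiadjee$f  (last char: 'f')
  sorted[12] = iadjee$fgjcfbeej  (last char: 'j')
  sorted[13] = jcfbeejiadjee$fg  (last char: 'g')
  sorted[14] = jee$fgjcfbeejiad  (last char: 'd')
  sorted[15] = jiadjee$fgjcfbee  (last char: 'e')
Last column: eifjaejbec$fjgde
Original string S is at sorted index 10

Answer: eifjaejbec$fjgde
10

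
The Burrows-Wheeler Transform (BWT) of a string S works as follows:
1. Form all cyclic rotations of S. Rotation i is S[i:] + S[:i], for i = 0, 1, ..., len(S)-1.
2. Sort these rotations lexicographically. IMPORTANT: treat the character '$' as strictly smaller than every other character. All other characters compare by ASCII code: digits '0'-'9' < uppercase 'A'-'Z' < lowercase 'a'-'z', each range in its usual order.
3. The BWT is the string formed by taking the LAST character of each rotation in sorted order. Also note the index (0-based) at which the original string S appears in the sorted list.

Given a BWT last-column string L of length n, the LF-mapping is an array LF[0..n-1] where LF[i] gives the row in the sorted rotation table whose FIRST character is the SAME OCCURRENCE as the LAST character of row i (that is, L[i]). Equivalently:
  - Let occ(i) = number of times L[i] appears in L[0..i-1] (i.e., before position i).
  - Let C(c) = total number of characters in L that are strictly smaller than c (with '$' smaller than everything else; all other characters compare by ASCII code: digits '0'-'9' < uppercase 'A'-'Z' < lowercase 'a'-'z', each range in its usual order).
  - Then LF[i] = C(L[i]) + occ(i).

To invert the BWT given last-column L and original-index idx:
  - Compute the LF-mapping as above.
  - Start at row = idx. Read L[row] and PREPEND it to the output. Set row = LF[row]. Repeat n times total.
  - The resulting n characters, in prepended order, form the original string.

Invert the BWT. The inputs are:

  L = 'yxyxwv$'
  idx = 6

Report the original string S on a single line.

Answer: ywxxvy$

Derivation:
LF mapping: 5 3 6 4 2 1 0
Walk LF starting at row 6, prepending L[row]:
  step 1: row=6, L[6]='$', prepend. Next row=LF[6]=0
  step 2: row=0, L[0]='y', prepend. Next row=LF[0]=5
  step 3: row=5, L[5]='v', prepend. Next row=LF[5]=1
  step 4: row=1, L[1]='x', prepend. Next row=LF[1]=3
  step 5: row=3, L[3]='x', prepend. Next row=LF[3]=4
  step 6: row=4, L[4]='w', prepend. Next row=LF[4]=2
  step 7: row=2, L[2]='y', prepend. Next row=LF[2]=6
Reversed output: ywxxvy$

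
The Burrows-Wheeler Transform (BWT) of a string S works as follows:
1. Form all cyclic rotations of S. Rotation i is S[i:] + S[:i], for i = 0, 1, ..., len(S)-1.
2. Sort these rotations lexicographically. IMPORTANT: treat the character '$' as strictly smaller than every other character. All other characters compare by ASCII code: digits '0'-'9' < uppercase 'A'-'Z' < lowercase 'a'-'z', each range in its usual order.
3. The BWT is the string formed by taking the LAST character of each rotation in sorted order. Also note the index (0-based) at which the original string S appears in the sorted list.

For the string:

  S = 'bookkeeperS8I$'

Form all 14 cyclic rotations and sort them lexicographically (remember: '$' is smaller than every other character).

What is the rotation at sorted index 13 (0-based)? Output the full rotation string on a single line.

Answer: rS8I$bookkeepe

Derivation:
All 14 rotations (rotation i = S[i:]+S[:i]):
  rot[0] = bookkeeperS8I$
  rot[1] = ookkeeperS8I$b
  rot[2] = okkeeperS8I$bo
  rot[3] = kkeeperS8I$boo
  rot[4] = keeperS8I$book
  rot[5] = eeperS8I$bookk
  rot[6] = eperS8I$bookke
  rot[7] = perS8I$bookkee
  rot[8] = erS8I$bookkeep
  rot[9] = rS8I$bookkeepe
  rot[10] = S8I$bookkeeper
  rot[11] = 8I$bookkeeperS
  rot[12] = I$bookkeeperS8
  rot[13] = $bookkeeperS8I
Sorted (with $ < everything):
  sorted[0] = $bookkeeperS8I
  sorted[1] = 8I$bookkeeperS
  sorted[2] = I$bookkeeperS8
  sorted[3] = S8I$bookkeeper
  sorted[4] = bookkeeperS8I$
  sorted[5] = eeperS8I$bookk
  sorted[6] = eperS8I$bookke
  sorted[7] = erS8I$bookkeep
  sorted[8] = keeperS8I$book
  sorted[9] = kkeeperS8I$boo
  sorted[10] = okkeeperS8I$bo
  sorted[11] = ookkeeperS8I$b
  sorted[12] = perS8I$bookkee
  sorted[13] = rS8I$bookkeepe
sorted[13] = rS8I$bookkeepe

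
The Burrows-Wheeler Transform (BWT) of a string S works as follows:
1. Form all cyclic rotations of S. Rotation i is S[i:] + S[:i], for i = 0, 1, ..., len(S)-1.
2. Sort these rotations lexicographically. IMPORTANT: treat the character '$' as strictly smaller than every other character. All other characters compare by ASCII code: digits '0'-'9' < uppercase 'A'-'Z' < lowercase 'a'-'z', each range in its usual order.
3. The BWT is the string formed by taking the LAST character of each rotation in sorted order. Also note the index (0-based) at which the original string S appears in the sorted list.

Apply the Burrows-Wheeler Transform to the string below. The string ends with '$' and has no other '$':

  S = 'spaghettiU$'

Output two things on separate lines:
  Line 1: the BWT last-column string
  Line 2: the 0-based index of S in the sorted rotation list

Answer: Uiphagts$te
8

Derivation:
All 11 rotations (rotation i = S[i:]+S[:i]):
  rot[0] = spaghettiU$
  rot[1] = paghettiU$s
  rot[2] = aghettiU$sp
  rot[3] = ghettiU$spa
  rot[4] = hettiU$spag
  rot[5] = ettiU$spagh
  rot[6] = ttiU$spaghe
  rot[7] = tiU$spaghet
  rot[8] = iU$spaghett
  rot[9] = U$spaghetti
  rot[10] = $spaghettiU
Sorted (with $ < everything):
  sorted[0] = $spaghettiU  (last char: 'U')
  sorted[1] = U$spaghetti  (last char: 'i')
  sorted[2] = aghettiU$sp  (last char: 'p')
  sorted[3] = ettiU$spagh  (last char: 'h')
  sorted[4] = ghettiU$spa  (last char: 'a')
  sorted[5] = hettiU$spag  (last char: 'g')
  sorted[6] = iU$spaghett  (last char: 't')
  sorted[7] = paghettiU$s  (last char: 's')
  sorted[8] = spaghettiU$  (last char: '$')
  sorted[9] = tiU$spaghet  (last char: 't')
  sorted[10] = ttiU$spaghe  (last char: 'e')
Last column: Uiphagts$te
Original string S is at sorted index 8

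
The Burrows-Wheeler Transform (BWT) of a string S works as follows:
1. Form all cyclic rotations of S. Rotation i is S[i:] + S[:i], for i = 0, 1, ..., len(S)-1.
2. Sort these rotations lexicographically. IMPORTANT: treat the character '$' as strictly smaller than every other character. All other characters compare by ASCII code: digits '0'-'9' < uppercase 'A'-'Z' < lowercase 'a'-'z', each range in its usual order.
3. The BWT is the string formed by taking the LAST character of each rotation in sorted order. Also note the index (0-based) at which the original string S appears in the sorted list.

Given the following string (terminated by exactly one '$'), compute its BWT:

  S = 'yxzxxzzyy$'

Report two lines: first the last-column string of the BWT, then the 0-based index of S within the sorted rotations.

Answer: yzyxy$zxzx
5

Derivation:
All 10 rotations (rotation i = S[i:]+S[:i]):
  rot[0] = yxzxxzzyy$
  rot[1] = xzxxzzyy$y
  rot[2] = zxxzzyy$yx
  rot[3] = xxzzyy$yxz
  rot[4] = xzzyy$yxzx
  rot[5] = zzyy$yxzxx
  rot[6] = zyy$yxzxxz
  rot[7] = yy$yxzxxzz
  rot[8] = y$yxzxxzzy
  rot[9] = $yxzxxzzyy
Sorted (with $ < everything):
  sorted[0] = $yxzxxzzyy  (last char: 'y')
  sorted[1] = xxzzyy$yxz  (last char: 'z')
  sorted[2] = xzxxzzyy$y  (last char: 'y')
  sorted[3] = xzzyy$yxzx  (last char: 'x')
  sorted[4] = y$yxzxxzzy  (last char: 'y')
  sorted[5] = yxzxxzzyy$  (last char: '$')
  sorted[6] = yy$yxzxxzz  (last char: 'z')
  sorted[7] = zxxzzyy$yx  (last char: 'x')
  sorted[8] = zyy$yxzxxz  (last char: 'z')
  sorted[9] = zzyy$yxzxx  (last char: 'x')
Last column: yzyxy$zxzx
Original string S is at sorted index 5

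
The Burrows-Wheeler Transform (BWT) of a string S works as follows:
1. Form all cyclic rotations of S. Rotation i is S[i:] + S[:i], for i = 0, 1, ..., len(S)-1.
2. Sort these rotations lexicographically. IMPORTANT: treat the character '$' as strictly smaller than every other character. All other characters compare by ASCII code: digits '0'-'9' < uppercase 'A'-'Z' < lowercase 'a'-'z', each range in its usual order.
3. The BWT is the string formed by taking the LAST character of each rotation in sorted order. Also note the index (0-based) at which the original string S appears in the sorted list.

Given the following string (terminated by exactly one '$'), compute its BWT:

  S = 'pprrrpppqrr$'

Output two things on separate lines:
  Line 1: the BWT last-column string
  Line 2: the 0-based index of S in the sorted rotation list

All 12 rotations (rotation i = S[i:]+S[:i]):
  rot[0] = pprrrpppqrr$
  rot[1] = prrrpppqrr$p
  rot[2] = rrrpppqrr$pp
  rot[3] = rrpppqrr$ppr
  rot[4] = rpppqrr$pprr
  rot[5] = pppqrr$pprrr
  rot[6] = ppqrr$pprrrp
  rot[7] = pqrr$pprrrpp
  rot[8] = qrr$pprrrppp
  rot[9] = rr$pprrrpppq
  rot[10] = r$pprrrpppqr
  rot[11] = $pprrrpppqrr
Sorted (with $ < everything):
  sorted[0] = $pprrrpppqrr  (last char: 'r')
  sorted[1] = pppqrr$pprrr  (last char: 'r')
  sorted[2] = ppqrr$pprrrp  (last char: 'p')
  sorted[3] = pprrrpppqrr$  (last char: '$')
  sorted[4] = pqrr$pprrrpp  (last char: 'p')
  sorted[5] = prrrpppqrr$p  (last char: 'p')
  sorted[6] = qrr$pprrrppp  (last char: 'p')
  sorted[7] = r$pprrrpppqr  (last char: 'r')
  sorted[8] = rpppqrr$pprr  (last char: 'r')
  sorted[9] = rr$pprrrpppq  (last char: 'q')
  sorted[10] = rrpppqrr$ppr  (last char: 'r')
  sorted[11] = rrrpppqrr$pp  (last char: 'p')
Last column: rrp$ppprrqrp
Original string S is at sorted index 3

Answer: rrp$ppprrqrp
3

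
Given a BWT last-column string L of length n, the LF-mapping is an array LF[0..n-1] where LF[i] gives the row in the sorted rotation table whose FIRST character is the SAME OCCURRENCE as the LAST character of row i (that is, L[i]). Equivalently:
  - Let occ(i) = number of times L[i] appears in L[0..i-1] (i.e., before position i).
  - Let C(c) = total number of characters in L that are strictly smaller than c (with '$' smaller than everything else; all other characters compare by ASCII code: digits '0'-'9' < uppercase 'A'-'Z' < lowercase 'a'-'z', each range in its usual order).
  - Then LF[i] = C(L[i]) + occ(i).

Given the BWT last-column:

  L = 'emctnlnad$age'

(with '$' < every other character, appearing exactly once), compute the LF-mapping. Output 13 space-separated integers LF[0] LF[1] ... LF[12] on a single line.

Char counts: '$':1, 'a':2, 'c':1, 'd':1, 'e':2, 'g':1, 'l':1, 'm':1, 'n':2, 't':1
C (first-col start): C('$')=0, C('a')=1, C('c')=3, C('d')=4, C('e')=5, C('g')=7, C('l')=8, C('m')=9, C('n')=10, C('t')=12
L[0]='e': occ=0, LF[0]=C('e')+0=5+0=5
L[1]='m': occ=0, LF[1]=C('m')+0=9+0=9
L[2]='c': occ=0, LF[2]=C('c')+0=3+0=3
L[3]='t': occ=0, LF[3]=C('t')+0=12+0=12
L[4]='n': occ=0, LF[4]=C('n')+0=10+0=10
L[5]='l': occ=0, LF[5]=C('l')+0=8+0=8
L[6]='n': occ=1, LF[6]=C('n')+1=10+1=11
L[7]='a': occ=0, LF[7]=C('a')+0=1+0=1
L[8]='d': occ=0, LF[8]=C('d')+0=4+0=4
L[9]='$': occ=0, LF[9]=C('$')+0=0+0=0
L[10]='a': occ=1, LF[10]=C('a')+1=1+1=2
L[11]='g': occ=0, LF[11]=C('g')+0=7+0=7
L[12]='e': occ=1, LF[12]=C('e')+1=5+1=6

Answer: 5 9 3 12 10 8 11 1 4 0 2 7 6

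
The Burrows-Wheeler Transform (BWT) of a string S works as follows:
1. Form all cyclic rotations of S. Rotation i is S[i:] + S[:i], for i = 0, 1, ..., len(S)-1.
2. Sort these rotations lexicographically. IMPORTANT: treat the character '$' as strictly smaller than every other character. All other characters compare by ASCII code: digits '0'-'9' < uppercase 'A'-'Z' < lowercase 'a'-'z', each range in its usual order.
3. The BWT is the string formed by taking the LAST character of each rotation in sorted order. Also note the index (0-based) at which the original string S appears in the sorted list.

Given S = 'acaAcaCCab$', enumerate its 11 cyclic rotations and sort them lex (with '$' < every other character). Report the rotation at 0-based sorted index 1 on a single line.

Answer: AcaCCab$aca

Derivation:
All 11 rotations (rotation i = S[i:]+S[:i]):
  rot[0] = acaAcaCCab$
  rot[1] = caAcaCCab$a
  rot[2] = aAcaCCab$ac
  rot[3] = AcaCCab$aca
  rot[4] = caCCab$acaA
  rot[5] = aCCab$acaAc
  rot[6] = CCab$acaAca
  rot[7] = Cab$acaAcaC
  rot[8] = ab$acaAcaCC
  rot[9] = b$acaAcaCCa
  rot[10] = $acaAcaCCab
Sorted (with $ < everything):
  sorted[0] = $acaAcaCCab
  sorted[1] = AcaCCab$aca
  sorted[2] = CCab$acaAca
  sorted[3] = Cab$acaAcaC
  sorted[4] = aAcaCCab$ac
  sorted[5] = aCCab$acaAc
  sorted[6] = ab$acaAcaCC
  sorted[7] = acaAcaCCab$
  sorted[8] = b$acaAcaCCa
  sorted[9] = caAcaCCab$a
  sorted[10] = caCCab$acaA
sorted[1] = AcaCCab$aca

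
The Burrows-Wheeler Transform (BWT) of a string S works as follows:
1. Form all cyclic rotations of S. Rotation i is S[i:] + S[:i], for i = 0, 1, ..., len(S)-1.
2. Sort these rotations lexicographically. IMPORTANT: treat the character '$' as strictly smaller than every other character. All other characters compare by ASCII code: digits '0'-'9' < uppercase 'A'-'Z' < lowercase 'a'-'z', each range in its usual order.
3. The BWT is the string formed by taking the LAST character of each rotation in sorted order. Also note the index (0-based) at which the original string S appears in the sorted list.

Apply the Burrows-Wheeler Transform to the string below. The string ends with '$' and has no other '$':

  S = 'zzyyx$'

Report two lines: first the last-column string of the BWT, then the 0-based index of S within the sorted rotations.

All 6 rotations (rotation i = S[i:]+S[:i]):
  rot[0] = zzyyx$
  rot[1] = zyyx$z
  rot[2] = yyx$zz
  rot[3] = yx$zzy
  rot[4] = x$zzyy
  rot[5] = $zzyyx
Sorted (with $ < everything):
  sorted[0] = $zzyyx  (last char: 'x')
  sorted[1] = x$zzyy  (last char: 'y')
  sorted[2] = yx$zzy  (last char: 'y')
  sorted[3] = yyx$zz  (last char: 'z')
  sorted[4] = zyyx$z  (last char: 'z')
  sorted[5] = zzyyx$  (last char: '$')
Last column: xyyzz$
Original string S is at sorted index 5

Answer: xyyzz$
5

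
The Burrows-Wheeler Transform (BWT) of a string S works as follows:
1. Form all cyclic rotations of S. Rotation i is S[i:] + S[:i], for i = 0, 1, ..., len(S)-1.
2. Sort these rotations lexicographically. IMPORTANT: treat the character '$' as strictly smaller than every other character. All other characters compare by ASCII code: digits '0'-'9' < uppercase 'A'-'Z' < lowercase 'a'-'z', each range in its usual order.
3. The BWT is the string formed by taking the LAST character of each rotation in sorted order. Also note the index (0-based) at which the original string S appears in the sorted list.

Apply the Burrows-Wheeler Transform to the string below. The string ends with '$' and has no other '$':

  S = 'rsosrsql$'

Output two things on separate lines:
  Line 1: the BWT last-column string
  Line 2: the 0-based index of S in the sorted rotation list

All 9 rotations (rotation i = S[i:]+S[:i]):
  rot[0] = rsosrsql$
  rot[1] = sosrsql$r
  rot[2] = osrsql$rs
  rot[3] = srsql$rso
  rot[4] = rsql$rsos
  rot[5] = sql$rsosr
  rot[6] = ql$rsosrs
  rot[7] = l$rsosrsq
  rot[8] = $rsosrsql
Sorted (with $ < everything):
  sorted[0] = $rsosrsql  (last char: 'l')
  sorted[1] = l$rsosrsq  (last char: 'q')
  sorted[2] = osrsql$rs  (last char: 's')
  sorted[3] = ql$rsosrs  (last char: 's')
  sorted[4] = rsosrsql$  (last char: '$')
  sorted[5] = rsql$rsos  (last char: 's')
  sorted[6] = sosrsql$r  (last char: 'r')
  sorted[7] = sql$rsosr  (last char: 'r')
  sorted[8] = srsql$rso  (last char: 'o')
Last column: lqss$srro
Original string S is at sorted index 4

Answer: lqss$srro
4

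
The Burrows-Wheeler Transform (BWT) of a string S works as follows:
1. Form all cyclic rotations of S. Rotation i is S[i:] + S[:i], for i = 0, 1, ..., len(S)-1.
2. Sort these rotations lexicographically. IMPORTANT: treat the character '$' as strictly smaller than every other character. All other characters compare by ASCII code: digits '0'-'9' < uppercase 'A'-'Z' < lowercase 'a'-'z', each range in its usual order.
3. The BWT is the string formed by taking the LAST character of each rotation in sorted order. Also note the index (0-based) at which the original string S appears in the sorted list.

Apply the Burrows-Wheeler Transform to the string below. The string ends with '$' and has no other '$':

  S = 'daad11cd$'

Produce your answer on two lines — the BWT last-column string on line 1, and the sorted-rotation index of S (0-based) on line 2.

All 9 rotations (rotation i = S[i:]+S[:i]):
  rot[0] = daad11cd$
  rot[1] = aad11cd$d
  rot[2] = ad11cd$da
  rot[3] = d11cd$daa
  rot[4] = 11cd$daad
  rot[5] = 1cd$daad1
  rot[6] = cd$daad11
  rot[7] = d$daad11c
  rot[8] = $daad11cd
Sorted (with $ < everything):
  sorted[0] = $daad11cd  (last char: 'd')
  sorted[1] = 11cd$daad  (last char: 'd')
  sorted[2] = 1cd$daad1  (last char: '1')
  sorted[3] = aad11cd$d  (last char: 'd')
  sorted[4] = ad11cd$da  (last char: 'a')
  sorted[5] = cd$daad11  (last char: '1')
  sorted[6] = d$daad11c  (last char: 'c')
  sorted[7] = d11cd$daa  (last char: 'a')
  sorted[8] = daad11cd$  (last char: '$')
Last column: dd1da1ca$
Original string S is at sorted index 8

Answer: dd1da1ca$
8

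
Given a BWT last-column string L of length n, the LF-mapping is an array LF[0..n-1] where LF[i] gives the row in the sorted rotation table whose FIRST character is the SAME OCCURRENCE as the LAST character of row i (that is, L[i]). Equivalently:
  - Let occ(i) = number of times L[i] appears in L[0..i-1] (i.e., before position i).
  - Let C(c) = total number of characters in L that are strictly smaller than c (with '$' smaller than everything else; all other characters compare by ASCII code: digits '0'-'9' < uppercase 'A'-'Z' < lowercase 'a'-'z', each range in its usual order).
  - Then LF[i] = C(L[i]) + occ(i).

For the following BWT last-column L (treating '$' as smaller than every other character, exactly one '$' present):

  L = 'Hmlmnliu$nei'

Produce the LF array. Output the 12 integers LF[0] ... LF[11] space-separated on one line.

Char counts: '$':1, 'H':1, 'e':1, 'i':2, 'l':2, 'm':2, 'n':2, 'u':1
C (first-col start): C('$')=0, C('H')=1, C('e')=2, C('i')=3, C('l')=5, C('m')=7, C('n')=9, C('u')=11
L[0]='H': occ=0, LF[0]=C('H')+0=1+0=1
L[1]='m': occ=0, LF[1]=C('m')+0=7+0=7
L[2]='l': occ=0, LF[2]=C('l')+0=5+0=5
L[3]='m': occ=1, LF[3]=C('m')+1=7+1=8
L[4]='n': occ=0, LF[4]=C('n')+0=9+0=9
L[5]='l': occ=1, LF[5]=C('l')+1=5+1=6
L[6]='i': occ=0, LF[6]=C('i')+0=3+0=3
L[7]='u': occ=0, LF[7]=C('u')+0=11+0=11
L[8]='$': occ=0, LF[8]=C('$')+0=0+0=0
L[9]='n': occ=1, LF[9]=C('n')+1=9+1=10
L[10]='e': occ=0, LF[10]=C('e')+0=2+0=2
L[11]='i': occ=1, LF[11]=C('i')+1=3+1=4

Answer: 1 7 5 8 9 6 3 11 0 10 2 4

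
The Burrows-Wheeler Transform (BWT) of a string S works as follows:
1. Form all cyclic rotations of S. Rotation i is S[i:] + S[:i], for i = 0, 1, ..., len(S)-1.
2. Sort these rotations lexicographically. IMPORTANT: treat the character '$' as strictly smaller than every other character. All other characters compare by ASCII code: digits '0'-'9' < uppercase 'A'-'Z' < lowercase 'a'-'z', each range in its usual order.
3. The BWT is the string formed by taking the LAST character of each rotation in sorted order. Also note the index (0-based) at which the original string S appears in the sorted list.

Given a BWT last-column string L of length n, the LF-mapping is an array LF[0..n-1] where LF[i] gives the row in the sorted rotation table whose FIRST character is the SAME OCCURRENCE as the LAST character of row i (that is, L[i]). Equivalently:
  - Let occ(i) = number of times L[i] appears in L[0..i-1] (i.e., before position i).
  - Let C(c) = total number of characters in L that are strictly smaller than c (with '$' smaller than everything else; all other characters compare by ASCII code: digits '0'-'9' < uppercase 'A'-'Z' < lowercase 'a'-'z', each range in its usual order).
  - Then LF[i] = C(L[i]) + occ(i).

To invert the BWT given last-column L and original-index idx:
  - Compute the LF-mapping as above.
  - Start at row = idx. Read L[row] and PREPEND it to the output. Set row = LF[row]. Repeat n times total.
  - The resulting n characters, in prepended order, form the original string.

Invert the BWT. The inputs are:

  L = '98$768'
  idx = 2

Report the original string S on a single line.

LF mapping: 5 3 0 2 1 4
Walk LF starting at row 2, prepending L[row]:
  step 1: row=2, L[2]='$', prepend. Next row=LF[2]=0
  step 2: row=0, L[0]='9', prepend. Next row=LF[0]=5
  step 3: row=5, L[5]='8', prepend. Next row=LF[5]=4
  step 4: row=4, L[4]='6', prepend. Next row=LF[4]=1
  step 5: row=1, L[1]='8', prepend. Next row=LF[1]=3
  step 6: row=3, L[3]='7', prepend. Next row=LF[3]=2
Reversed output: 78689$

Answer: 78689$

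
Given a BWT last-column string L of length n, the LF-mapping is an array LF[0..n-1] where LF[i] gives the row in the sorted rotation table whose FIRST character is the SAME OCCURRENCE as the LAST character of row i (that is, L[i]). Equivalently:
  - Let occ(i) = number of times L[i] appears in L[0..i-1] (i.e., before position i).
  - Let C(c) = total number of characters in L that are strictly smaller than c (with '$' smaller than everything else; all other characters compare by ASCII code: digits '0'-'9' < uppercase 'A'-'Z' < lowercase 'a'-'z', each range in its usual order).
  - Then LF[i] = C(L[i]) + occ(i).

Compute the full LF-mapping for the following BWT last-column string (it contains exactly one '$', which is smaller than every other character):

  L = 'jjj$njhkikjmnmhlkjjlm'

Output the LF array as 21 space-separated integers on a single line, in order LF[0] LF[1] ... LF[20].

Answer: 4 5 6 0 19 7 1 11 3 12 8 16 20 17 2 14 13 9 10 15 18

Derivation:
Char counts: '$':1, 'h':2, 'i':1, 'j':7, 'k':3, 'l':2, 'm':3, 'n':2
C (first-col start): C('$')=0, C('h')=1, C('i')=3, C('j')=4, C('k')=11, C('l')=14, C('m')=16, C('n')=19
L[0]='j': occ=0, LF[0]=C('j')+0=4+0=4
L[1]='j': occ=1, LF[1]=C('j')+1=4+1=5
L[2]='j': occ=2, LF[2]=C('j')+2=4+2=6
L[3]='$': occ=0, LF[3]=C('$')+0=0+0=0
L[4]='n': occ=0, LF[4]=C('n')+0=19+0=19
L[5]='j': occ=3, LF[5]=C('j')+3=4+3=7
L[6]='h': occ=0, LF[6]=C('h')+0=1+0=1
L[7]='k': occ=0, LF[7]=C('k')+0=11+0=11
L[8]='i': occ=0, LF[8]=C('i')+0=3+0=3
L[9]='k': occ=1, LF[9]=C('k')+1=11+1=12
L[10]='j': occ=4, LF[10]=C('j')+4=4+4=8
L[11]='m': occ=0, LF[11]=C('m')+0=16+0=16
L[12]='n': occ=1, LF[12]=C('n')+1=19+1=20
L[13]='m': occ=1, LF[13]=C('m')+1=16+1=17
L[14]='h': occ=1, LF[14]=C('h')+1=1+1=2
L[15]='l': occ=0, LF[15]=C('l')+0=14+0=14
L[16]='k': occ=2, LF[16]=C('k')+2=11+2=13
L[17]='j': occ=5, LF[17]=C('j')+5=4+5=9
L[18]='j': occ=6, LF[18]=C('j')+6=4+6=10
L[19]='l': occ=1, LF[19]=C('l')+1=14+1=15
L[20]='m': occ=2, LF[20]=C('m')+2=16+2=18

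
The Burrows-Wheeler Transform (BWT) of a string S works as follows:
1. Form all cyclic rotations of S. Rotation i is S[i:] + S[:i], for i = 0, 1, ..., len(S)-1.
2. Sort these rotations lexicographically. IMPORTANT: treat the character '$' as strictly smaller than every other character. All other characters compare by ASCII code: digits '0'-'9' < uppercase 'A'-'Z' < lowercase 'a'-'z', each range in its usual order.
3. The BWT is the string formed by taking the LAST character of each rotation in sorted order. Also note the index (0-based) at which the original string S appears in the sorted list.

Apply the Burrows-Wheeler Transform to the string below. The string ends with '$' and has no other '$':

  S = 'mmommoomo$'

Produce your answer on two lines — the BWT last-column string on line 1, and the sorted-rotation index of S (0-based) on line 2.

All 10 rotations (rotation i = S[i:]+S[:i]):
  rot[0] = mmommoomo$
  rot[1] = mommoomo$m
  rot[2] = ommoomo$mm
  rot[3] = mmoomo$mmo
  rot[4] = moomo$mmom
  rot[5] = oomo$mmomm
  rot[6] = omo$mmommo
  rot[7] = mo$mmommoo
  rot[8] = o$mmommoom
  rot[9] = $mmommoomo
Sorted (with $ < everything):
  sorted[0] = $mmommoomo  (last char: 'o')
  sorted[1] = mmommoomo$  (last char: '$')
  sorted[2] = mmoomo$mmo  (last char: 'o')
  sorted[3] = mo$mmommoo  (last char: 'o')
  sorted[4] = mommoomo$m  (last char: 'm')
  sorted[5] = moomo$mmom  (last char: 'm')
  sorted[6] = o$mmommoom  (last char: 'm')
  sorted[7] = ommoomo$mm  (last char: 'm')
  sorted[8] = omo$mmommo  (last char: 'o')
  sorted[9] = oomo$mmomm  (last char: 'm')
Last column: o$oommmmom
Original string S is at sorted index 1

Answer: o$oommmmom
1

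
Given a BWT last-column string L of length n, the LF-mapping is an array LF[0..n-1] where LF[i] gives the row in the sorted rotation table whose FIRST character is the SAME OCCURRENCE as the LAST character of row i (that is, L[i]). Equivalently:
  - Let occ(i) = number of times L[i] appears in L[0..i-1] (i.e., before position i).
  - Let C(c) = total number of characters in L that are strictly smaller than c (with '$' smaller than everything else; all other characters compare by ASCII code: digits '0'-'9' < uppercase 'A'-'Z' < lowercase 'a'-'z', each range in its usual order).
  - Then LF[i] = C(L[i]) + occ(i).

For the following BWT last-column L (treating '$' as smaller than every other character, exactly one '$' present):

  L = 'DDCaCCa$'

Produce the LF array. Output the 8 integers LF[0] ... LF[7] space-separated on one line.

Answer: 4 5 1 6 2 3 7 0

Derivation:
Char counts: '$':1, 'C':3, 'D':2, 'a':2
C (first-col start): C('$')=0, C('C')=1, C('D')=4, C('a')=6
L[0]='D': occ=0, LF[0]=C('D')+0=4+0=4
L[1]='D': occ=1, LF[1]=C('D')+1=4+1=5
L[2]='C': occ=0, LF[2]=C('C')+0=1+0=1
L[3]='a': occ=0, LF[3]=C('a')+0=6+0=6
L[4]='C': occ=1, LF[4]=C('C')+1=1+1=2
L[5]='C': occ=2, LF[5]=C('C')+2=1+2=3
L[6]='a': occ=1, LF[6]=C('a')+1=6+1=7
L[7]='$': occ=0, LF[7]=C('$')+0=0+0=0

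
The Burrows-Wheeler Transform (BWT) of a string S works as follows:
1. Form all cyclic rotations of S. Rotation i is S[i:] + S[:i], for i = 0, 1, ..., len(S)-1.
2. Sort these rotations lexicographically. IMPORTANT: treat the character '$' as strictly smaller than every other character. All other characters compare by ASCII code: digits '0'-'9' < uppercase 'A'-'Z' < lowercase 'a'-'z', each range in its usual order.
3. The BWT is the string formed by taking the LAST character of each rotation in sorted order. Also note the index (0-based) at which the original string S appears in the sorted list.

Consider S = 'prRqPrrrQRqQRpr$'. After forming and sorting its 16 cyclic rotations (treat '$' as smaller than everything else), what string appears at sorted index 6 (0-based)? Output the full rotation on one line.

Answer: RqQRpr$prRqPrrrQ

Derivation:
All 16 rotations (rotation i = S[i:]+S[:i]):
  rot[0] = prRqPrrrQRqQRpr$
  rot[1] = rRqPrrrQRqQRpr$p
  rot[2] = RqPrrrQRqQRpr$pr
  rot[3] = qPrrrQRqQRpr$prR
  rot[4] = PrrrQRqQRpr$prRq
  rot[5] = rrrQRqQRpr$prRqP
  rot[6] = rrQRqQRpr$prRqPr
  rot[7] = rQRqQRpr$prRqPrr
  rot[8] = QRqQRpr$prRqPrrr
  rot[9] = RqQRpr$prRqPrrrQ
  rot[10] = qQRpr$prRqPrrrQR
  rot[11] = QRpr$prRqPrrrQRq
  rot[12] = Rpr$prRqPrrrQRqQ
  rot[13] = pr$prRqPrrrQRqQR
  rot[14] = r$prRqPrrrQRqQRp
  rot[15] = $prRqPrrrQRqQRpr
Sorted (with $ < everything):
  sorted[0] = $prRqPrrrQRqQRpr
  sorted[1] = PrrrQRqQRpr$prRq
  sorted[2] = QRpr$prRqPrrrQRq
  sorted[3] = QRqQRpr$prRqPrrr
  sorted[4] = Rpr$prRqPrrrQRqQ
  sorted[5] = RqPrrrQRqQRpr$pr
  sorted[6] = RqQRpr$prRqPrrrQ
  sorted[7] = pr$prRqPrrrQRqQR
  sorted[8] = prRqPrrrQRqQRpr$
  sorted[9] = qPrrrQRqQRpr$prR
  sorted[10] = qQRpr$prRqPrrrQR
  sorted[11] = r$prRqPrrrQRqQRp
  sorted[12] = rQRqQRpr$prRqPrr
  sorted[13] = rRqPrrrQRqQRpr$p
  sorted[14] = rrQRqQRpr$prRqPr
  sorted[15] = rrrQRqQRpr$prRqP
sorted[6] = RqQRpr$prRqPrrrQ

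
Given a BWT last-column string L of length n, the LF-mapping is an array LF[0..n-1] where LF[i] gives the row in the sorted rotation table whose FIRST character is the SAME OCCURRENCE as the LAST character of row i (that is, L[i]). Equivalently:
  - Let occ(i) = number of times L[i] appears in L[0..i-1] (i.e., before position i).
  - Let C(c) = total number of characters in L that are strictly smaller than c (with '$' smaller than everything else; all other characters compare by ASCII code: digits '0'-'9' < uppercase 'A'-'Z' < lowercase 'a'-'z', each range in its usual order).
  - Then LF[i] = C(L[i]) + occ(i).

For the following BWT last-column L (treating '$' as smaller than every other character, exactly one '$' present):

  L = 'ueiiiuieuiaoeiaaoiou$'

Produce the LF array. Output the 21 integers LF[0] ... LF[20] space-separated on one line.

Char counts: '$':1, 'a':3, 'e':3, 'i':7, 'o':3, 'u':4
C (first-col start): C('$')=0, C('a')=1, C('e')=4, C('i')=7, C('o')=14, C('u')=17
L[0]='u': occ=0, LF[0]=C('u')+0=17+0=17
L[1]='e': occ=0, LF[1]=C('e')+0=4+0=4
L[2]='i': occ=0, LF[2]=C('i')+0=7+0=7
L[3]='i': occ=1, LF[3]=C('i')+1=7+1=8
L[4]='i': occ=2, LF[4]=C('i')+2=7+2=9
L[5]='u': occ=1, LF[5]=C('u')+1=17+1=18
L[6]='i': occ=3, LF[6]=C('i')+3=7+3=10
L[7]='e': occ=1, LF[7]=C('e')+1=4+1=5
L[8]='u': occ=2, LF[8]=C('u')+2=17+2=19
L[9]='i': occ=4, LF[9]=C('i')+4=7+4=11
L[10]='a': occ=0, LF[10]=C('a')+0=1+0=1
L[11]='o': occ=0, LF[11]=C('o')+0=14+0=14
L[12]='e': occ=2, LF[12]=C('e')+2=4+2=6
L[13]='i': occ=5, LF[13]=C('i')+5=7+5=12
L[14]='a': occ=1, LF[14]=C('a')+1=1+1=2
L[15]='a': occ=2, LF[15]=C('a')+2=1+2=3
L[16]='o': occ=1, LF[16]=C('o')+1=14+1=15
L[17]='i': occ=6, LF[17]=C('i')+6=7+6=13
L[18]='o': occ=2, LF[18]=C('o')+2=14+2=16
L[19]='u': occ=3, LF[19]=C('u')+3=17+3=20
L[20]='$': occ=0, LF[20]=C('$')+0=0+0=0

Answer: 17 4 7 8 9 18 10 5 19 11 1 14 6 12 2 3 15 13 16 20 0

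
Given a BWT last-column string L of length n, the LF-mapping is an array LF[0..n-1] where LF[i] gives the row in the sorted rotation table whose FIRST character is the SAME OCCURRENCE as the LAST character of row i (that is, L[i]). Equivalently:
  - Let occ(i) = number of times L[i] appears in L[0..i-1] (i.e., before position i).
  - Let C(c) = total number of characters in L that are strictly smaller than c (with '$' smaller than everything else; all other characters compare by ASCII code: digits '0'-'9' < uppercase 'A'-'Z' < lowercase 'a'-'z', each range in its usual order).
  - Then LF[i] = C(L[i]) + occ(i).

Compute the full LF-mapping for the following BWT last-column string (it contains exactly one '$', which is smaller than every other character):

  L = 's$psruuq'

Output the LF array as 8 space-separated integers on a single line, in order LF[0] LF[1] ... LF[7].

Answer: 4 0 1 5 3 6 7 2

Derivation:
Char counts: '$':1, 'p':1, 'q':1, 'r':1, 's':2, 'u':2
C (first-col start): C('$')=0, C('p')=1, C('q')=2, C('r')=3, C('s')=4, C('u')=6
L[0]='s': occ=0, LF[0]=C('s')+0=4+0=4
L[1]='$': occ=0, LF[1]=C('$')+0=0+0=0
L[2]='p': occ=0, LF[2]=C('p')+0=1+0=1
L[3]='s': occ=1, LF[3]=C('s')+1=4+1=5
L[4]='r': occ=0, LF[4]=C('r')+0=3+0=3
L[5]='u': occ=0, LF[5]=C('u')+0=6+0=6
L[6]='u': occ=1, LF[6]=C('u')+1=6+1=7
L[7]='q': occ=0, LF[7]=C('q')+0=2+0=2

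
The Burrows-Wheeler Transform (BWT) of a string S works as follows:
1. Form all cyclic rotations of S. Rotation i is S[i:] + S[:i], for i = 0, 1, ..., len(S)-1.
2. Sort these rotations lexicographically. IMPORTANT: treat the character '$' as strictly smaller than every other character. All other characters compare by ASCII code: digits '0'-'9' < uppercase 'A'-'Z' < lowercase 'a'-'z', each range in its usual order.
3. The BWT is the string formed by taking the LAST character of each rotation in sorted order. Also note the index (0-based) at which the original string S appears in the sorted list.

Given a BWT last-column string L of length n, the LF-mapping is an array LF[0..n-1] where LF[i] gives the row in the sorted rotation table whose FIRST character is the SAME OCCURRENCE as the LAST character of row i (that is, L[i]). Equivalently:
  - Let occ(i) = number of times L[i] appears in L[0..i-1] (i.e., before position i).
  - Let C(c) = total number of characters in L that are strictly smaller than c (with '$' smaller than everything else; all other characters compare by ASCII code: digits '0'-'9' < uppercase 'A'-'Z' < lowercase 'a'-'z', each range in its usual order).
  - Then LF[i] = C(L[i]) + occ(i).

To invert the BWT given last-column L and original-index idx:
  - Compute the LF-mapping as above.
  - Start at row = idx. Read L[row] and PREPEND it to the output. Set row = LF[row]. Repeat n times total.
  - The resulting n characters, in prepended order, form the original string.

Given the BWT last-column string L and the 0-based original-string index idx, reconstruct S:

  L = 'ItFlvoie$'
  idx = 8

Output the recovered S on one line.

Answer: violetFI$

Derivation:
LF mapping: 2 7 1 5 8 6 4 3 0
Walk LF starting at row 8, prepending L[row]:
  step 1: row=8, L[8]='$', prepend. Next row=LF[8]=0
  step 2: row=0, L[0]='I', prepend. Next row=LF[0]=2
  step 3: row=2, L[2]='F', prepend. Next row=LF[2]=1
  step 4: row=1, L[1]='t', prepend. Next row=LF[1]=7
  step 5: row=7, L[7]='e', prepend. Next row=LF[7]=3
  step 6: row=3, L[3]='l', prepend. Next row=LF[3]=5
  step 7: row=5, L[5]='o', prepend. Next row=LF[5]=6
  step 8: row=6, L[6]='i', prepend. Next row=LF[6]=4
  step 9: row=4, L[4]='v', prepend. Next row=LF[4]=8
Reversed output: violetFI$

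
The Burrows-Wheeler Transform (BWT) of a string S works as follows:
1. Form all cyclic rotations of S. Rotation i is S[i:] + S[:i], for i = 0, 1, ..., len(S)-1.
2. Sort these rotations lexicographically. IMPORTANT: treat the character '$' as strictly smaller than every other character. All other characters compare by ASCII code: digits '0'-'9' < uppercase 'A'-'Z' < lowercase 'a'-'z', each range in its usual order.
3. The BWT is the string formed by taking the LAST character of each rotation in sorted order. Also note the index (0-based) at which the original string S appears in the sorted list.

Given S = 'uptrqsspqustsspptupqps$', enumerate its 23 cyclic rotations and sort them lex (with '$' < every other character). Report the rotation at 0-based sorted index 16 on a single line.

Answer: stsspptupqps$uptrqsspqu

Derivation:
All 23 rotations (rotation i = S[i:]+S[:i]):
  rot[0] = uptrqsspqustsspptupqps$
  rot[1] = ptrqsspqustsspptupqps$u
  rot[2] = trqsspqustsspptupqps$up
  rot[3] = rqsspqustsspptupqps$upt
  rot[4] = qsspqustsspptupqps$uptr
  rot[5] = sspqustsspptupqps$uptrq
  rot[6] = spqustsspptupqps$uptrqs
  rot[7] = pqustsspptupqps$uptrqss
  rot[8] = qustsspptupqps$uptrqssp
  rot[9] = ustsspptupqps$uptrqsspq
  rot[10] = stsspptupqps$uptrqsspqu
  rot[11] = tsspptupqps$uptrqsspqus
  rot[12] = sspptupqps$uptrqsspqust
  rot[13] = spptupqps$uptrqsspqusts
  rot[14] = pptupqps$uptrqsspqustss
  rot[15] = ptupqps$uptrqsspqustssp
  rot[16] = tupqps$uptrqsspqustsspp
  rot[17] = upqps$uptrqsspqustssppt
  rot[18] = pqps$uptrqsspqustsspptu
  rot[19] = qps$uptrqsspqustsspptup
  rot[20] = ps$uptrqsspqustsspptupq
  rot[21] = s$uptrqsspqustsspptupqp
  rot[22] = $uptrqsspqustsspptupqps
Sorted (with $ < everything):
  sorted[0] = $uptrqsspqustsspptupqps
  sorted[1] = pptupqps$uptrqsspqustss
  sorted[2] = pqps$uptrqsspqustsspptu
  sorted[3] = pqustsspptupqps$uptrqss
  sorted[4] = ps$uptrqsspqustsspptupq
  sorted[5] = ptrqsspqustsspptupqps$u
  sorted[6] = ptupqps$uptrqsspqustssp
  sorted[7] = qps$uptrqsspqustsspptup
  sorted[8] = qsspqustsspptupqps$uptr
  sorted[9] = qustsspptupqps$uptrqssp
  sorted[10] = rqsspqustsspptupqps$upt
  sorted[11] = s$uptrqsspqustsspptupqp
  sorted[12] = spptupqps$uptrqsspqusts
  sorted[13] = spqustsspptupqps$uptrqs
  sorted[14] = sspptupqps$uptrqsspqust
  sorted[15] = sspqustsspptupqps$uptrq
  sorted[16] = stsspptupqps$uptrqsspqu
  sorted[17] = trqsspqustsspptupqps$up
  sorted[18] = tsspptupqps$uptrqsspqus
  sorted[19] = tupqps$uptrqsspqustsspp
  sorted[20] = upqps$uptrqsspqustssppt
  sorted[21] = uptrqsspqustsspptupqps$
  sorted[22] = ustsspptupqps$uptrqsspq
sorted[16] = stsspptupqps$uptrqsspqu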